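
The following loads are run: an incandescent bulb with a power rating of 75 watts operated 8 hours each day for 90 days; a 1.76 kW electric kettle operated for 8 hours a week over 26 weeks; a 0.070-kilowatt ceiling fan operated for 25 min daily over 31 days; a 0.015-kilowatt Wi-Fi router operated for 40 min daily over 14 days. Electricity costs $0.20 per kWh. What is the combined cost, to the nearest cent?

incandescent bulb: Runtime = 8 h/day × 90 days = 720 h
incandescent bulb: 0.075 kW × 720 h = 54 kWh
electric kettle: Runtime = 8 h/week × 26 weeks = 208 h
electric kettle: 1.76 kW × 208 h = 366.08 kWh
ceiling fan: Runtime = 25 min × 31 = 775 min = 12.916666… h
ceiling fan: 0.07 kW × 12.916666… h = 0.904166… kWh
Wi-Fi router: Runtime = 40 min × 14 = 560 min = 9.333333… h
Wi-Fi router: 0.015 kW × 9.333333… h = 0.14 kWh
Total energy = 421.124166… kWh
Cost = 421.124166… × $0.20 = $84.22

$84.22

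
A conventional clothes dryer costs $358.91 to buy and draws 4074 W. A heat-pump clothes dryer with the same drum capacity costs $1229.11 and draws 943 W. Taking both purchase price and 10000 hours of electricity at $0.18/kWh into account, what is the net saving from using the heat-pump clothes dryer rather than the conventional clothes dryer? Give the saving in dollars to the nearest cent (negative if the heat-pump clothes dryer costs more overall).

conventional clothes dryer: $358.91 + (4074/1000) kW × 10000 h × $0.18 = $358.91 + $7333.2 = $7692.11
heat-pump clothes dryer: $1229.11 + (943/1000) kW × 10000 h × $0.18 = $1229.11 + $1697.4 = $2926.51
Saving = $7692.11 − $2926.51 = $4765.6

$4765.60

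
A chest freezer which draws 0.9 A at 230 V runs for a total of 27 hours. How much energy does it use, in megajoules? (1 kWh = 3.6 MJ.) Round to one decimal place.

20.1 MJ

Power = 0.9 A × 230 V = 207 W = 0.207 kW
Energy = 0.207 kW × 27 h = 5.589 kWh
= 5.589 × 3.6 MJ = 20.1 MJ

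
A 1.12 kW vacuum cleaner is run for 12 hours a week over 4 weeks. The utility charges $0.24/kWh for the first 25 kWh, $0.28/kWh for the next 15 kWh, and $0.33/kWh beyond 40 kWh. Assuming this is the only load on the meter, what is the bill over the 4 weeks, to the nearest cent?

Runtime = 12 h/week × 4 weeks = 48 h
Energy = 1.12 kW × 48 h = 53.76 kWh
Tier 1 (0–25 kWh): 25 × $0.24 = $6
Tier 2 (25–40 kWh): 15 × $0.28 = $4.2
Above 40 kWh: 13.76 × $0.33 = $4.5408
Bill = $14.74

$14.74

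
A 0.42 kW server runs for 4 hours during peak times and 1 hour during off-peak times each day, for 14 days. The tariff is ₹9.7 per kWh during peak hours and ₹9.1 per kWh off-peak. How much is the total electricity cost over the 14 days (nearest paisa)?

Peak energy = 0.42 kW × 4 h × 14 = 23.52 kWh
Off-peak energy = 0.42 kW × 1 h × 14 = 5.88 kWh
Cost = 23.52 × ₹9.7 + 5.88 × ₹9.1 = ₹228.144 + ₹53.508 = ₹281.65

₹281.65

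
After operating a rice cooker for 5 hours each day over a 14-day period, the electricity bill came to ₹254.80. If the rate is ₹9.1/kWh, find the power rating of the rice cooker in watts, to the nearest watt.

400 W

Energy = ₹254.80 ÷ ₹9.1/kWh = 28 kWh
Runtime = 5 h/day × 14 days = 70 h
Power = 28 kWh ÷ 70 h = 0.4 kW = 400 W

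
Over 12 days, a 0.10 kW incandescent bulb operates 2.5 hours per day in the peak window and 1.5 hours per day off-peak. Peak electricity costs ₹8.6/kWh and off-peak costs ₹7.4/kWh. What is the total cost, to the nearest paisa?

Peak energy = 0.1 kW × 2.5 h × 12 = 3 kWh
Off-peak energy = 0.1 kW × 1.5 h × 12 = 1.8 kWh
Cost = 3 × ₹8.6 + 1.8 × ₹7.4 = ₹25.8 + ₹13.32 = ₹39.12

₹39.12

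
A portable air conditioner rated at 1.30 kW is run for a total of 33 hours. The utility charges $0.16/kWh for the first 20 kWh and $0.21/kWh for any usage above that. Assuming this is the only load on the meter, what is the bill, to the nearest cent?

Energy = 1.3 kW × 33 h = 42.9 kWh
Tier 1 (0–20 kWh): 20 × $0.16 = $3.2
Above 20 kWh: 22.9 × $0.21 = $4.809
Bill = $8.01

$8.01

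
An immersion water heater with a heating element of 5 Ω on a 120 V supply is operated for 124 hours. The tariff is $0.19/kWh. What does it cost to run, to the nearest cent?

$67.85

Power = V²/R = 120²/5 = 2880 W = 2.88 kW
Energy = 2.88 kW × 124 h = 357.12 kWh
Cost = 357.12 kWh × $0.19/kWh = $67.85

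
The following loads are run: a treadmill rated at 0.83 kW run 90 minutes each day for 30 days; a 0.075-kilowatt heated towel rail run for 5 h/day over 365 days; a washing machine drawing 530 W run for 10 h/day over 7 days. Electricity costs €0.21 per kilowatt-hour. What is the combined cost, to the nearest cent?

€44.38

treadmill: Runtime = 90 min × 30 = 2700 min = 45 h
treadmill: 0.83 kW × 45 h = 37.35 kWh
heated towel rail: Runtime = 5 h/day × 365 days = 1825 h
heated towel rail: 0.075 kW × 1825 h = 136.875 kWh
washing machine: Runtime = 10 h/day × 7 days = 70 h
washing machine: 0.53 kW × 70 h = 37.1 kWh
Total energy = 211.325 kWh
Cost = 211.325 × €0.21 = €44.38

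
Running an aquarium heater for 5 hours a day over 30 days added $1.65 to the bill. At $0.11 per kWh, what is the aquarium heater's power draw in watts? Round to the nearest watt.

100 W

Energy = $1.65 ÷ $0.11/kWh = 15 kWh
Runtime = 5 h/day × 30 days = 150 h
Power = 15 kWh ÷ 150 h = 0.1 kW = 100 W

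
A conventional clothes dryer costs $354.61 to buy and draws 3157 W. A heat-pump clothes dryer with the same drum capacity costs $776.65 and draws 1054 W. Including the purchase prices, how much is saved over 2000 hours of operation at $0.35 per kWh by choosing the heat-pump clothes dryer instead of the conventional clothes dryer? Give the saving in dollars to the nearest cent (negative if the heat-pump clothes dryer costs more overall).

$1050.06

conventional clothes dryer: $354.61 + (3157/1000) kW × 2000 h × $0.35 = $354.61 + $2209.9 = $2564.51
heat-pump clothes dryer: $776.65 + (1054/1000) kW × 2000 h × $0.35 = $776.65 + $737.8 = $1514.45
Saving = $2564.51 − $1514.45 = $1050.06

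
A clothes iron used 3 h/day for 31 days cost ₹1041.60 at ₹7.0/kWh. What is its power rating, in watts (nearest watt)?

1600 W

Energy = ₹1041.60 ÷ ₹7.0/kWh = 148.8 kWh
Runtime = 3 h/day × 31 days = 93 h
Power = 148.8 kWh ÷ 93 h = 1.6 kW = 1600 W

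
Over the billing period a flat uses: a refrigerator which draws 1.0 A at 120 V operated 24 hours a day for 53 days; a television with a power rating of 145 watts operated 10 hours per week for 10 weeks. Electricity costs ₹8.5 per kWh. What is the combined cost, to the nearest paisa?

₹1420.69

refrigerator: Power = 1.0 A × 120 V = 120 W = 0.12 kW
refrigerator: Runtime = 24 h × 53 = 1272 h
refrigerator: 0.12 kW × 1272 h = 152.64 kWh
television: Runtime = 10 h/week × 10 weeks = 100 h
television: 0.145 kW × 100 h = 14.5 kWh
Total energy = 167.14 kWh
Cost = 167.14 × ₹8.5 = ₹1420.69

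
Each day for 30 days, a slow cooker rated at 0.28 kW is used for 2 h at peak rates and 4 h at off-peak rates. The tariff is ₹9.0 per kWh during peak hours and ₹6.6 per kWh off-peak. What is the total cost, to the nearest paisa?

₹372.96

Peak energy = 0.28 kW × 2 h × 30 = 16.8 kWh
Off-peak energy = 0.28 kW × 4 h × 30 = 33.6 kWh
Cost = 16.8 × ₹9.0 + 33.6 × ₹6.6 = ₹151.2 + ₹221.76 = ₹372.96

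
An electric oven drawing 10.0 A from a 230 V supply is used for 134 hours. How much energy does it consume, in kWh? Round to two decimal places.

Power = 10.0 A × 230 V = 2300 W = 2.3 kW
Energy = 2.3 kW × 134 h = 308.2 kWh

308.20 kWh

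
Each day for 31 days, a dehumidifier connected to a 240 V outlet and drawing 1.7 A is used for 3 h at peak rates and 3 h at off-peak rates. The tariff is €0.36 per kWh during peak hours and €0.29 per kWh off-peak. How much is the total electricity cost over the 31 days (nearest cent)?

Power = 1.7 A × 240 V = 408 W = 0.408 kW
Peak energy = 0.408 kW × 3 h × 31 = 37.944 kWh
Off-peak energy = 0.408 kW × 3 h × 31 = 37.944 kWh
Cost = 37.944 × €0.36 + 37.944 × €0.29 = €13.65984 + €11.00376 = €24.66

€24.66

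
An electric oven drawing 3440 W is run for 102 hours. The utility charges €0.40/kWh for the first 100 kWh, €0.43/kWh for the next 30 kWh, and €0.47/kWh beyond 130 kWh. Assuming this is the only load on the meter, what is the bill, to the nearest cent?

Energy = 3.44 kW × 102 h = 350.88 kWh
Tier 1 (0–100 kWh): 100 × €0.40 = €40
Tier 2 (100–130 kWh): 30 × €0.43 = €12.9
Above 130 kWh: 220.88 × €0.47 = €103.8136
Bill = €156.71

€156.71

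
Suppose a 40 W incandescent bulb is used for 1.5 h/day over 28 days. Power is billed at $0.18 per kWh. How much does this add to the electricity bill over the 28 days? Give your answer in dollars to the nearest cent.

Runtime = 1.5 h/day × 28 days = 42 h
Energy = 0.04 kW × 42 h = 1.68 kWh
Cost = 1.68 kWh × $0.18/kWh = $0.30

$0.30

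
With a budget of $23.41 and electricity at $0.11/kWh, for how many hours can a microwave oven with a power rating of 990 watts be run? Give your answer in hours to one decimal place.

215.0 h

Energy available = $23.41 ÷ $0.11/kWh = 212.8182 kWh
Hours = 212.8182 kWh ÷ 0.99 kW = 215.0 h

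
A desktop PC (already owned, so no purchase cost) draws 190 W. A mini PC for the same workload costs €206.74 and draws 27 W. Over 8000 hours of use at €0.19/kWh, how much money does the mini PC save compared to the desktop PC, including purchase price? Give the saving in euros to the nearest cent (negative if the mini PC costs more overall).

desktop PC: €0.00 + (190/1000) kW × 8000 h × €0.19 = €0.00 + €288.8 = €288.8
mini PC: €206.74 + (27/1000) kW × 8000 h × €0.19 = €206.74 + €41.04 = €247.78
Saving = €288.8 − €247.78 = €41.02

€41.02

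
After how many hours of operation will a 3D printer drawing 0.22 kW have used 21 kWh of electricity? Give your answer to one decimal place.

Hours = 21 kWh ÷ 0.22 kW = 95.5 h

95.5 h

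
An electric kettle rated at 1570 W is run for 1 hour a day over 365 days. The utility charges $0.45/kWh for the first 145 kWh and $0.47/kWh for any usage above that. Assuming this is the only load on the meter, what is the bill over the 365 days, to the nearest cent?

Runtime = 1 h/day × 365 days = 365 h
Energy = 1.57 kW × 365 h = 573.05 kWh
Tier 1 (0–145 kWh): 145 × $0.45 = $65.25
Above 145 kWh: 428.05 × $0.47 = $201.1835
Bill = $266.43

$266.43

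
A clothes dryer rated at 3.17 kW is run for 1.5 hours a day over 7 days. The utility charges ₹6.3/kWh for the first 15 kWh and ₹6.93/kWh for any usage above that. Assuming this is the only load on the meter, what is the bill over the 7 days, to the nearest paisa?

Runtime = 1.5 h/day × 7 days = 10.5 h
Energy = 3.17 kW × 10.5 h = 33.285 kWh
Tier 1 (0–15 kWh): 15 × ₹6.3 = ₹94.5
Above 15 kWh: 18.285 × ₹6.93 = ₹126.71505
Bill = ₹221.22

₹221.22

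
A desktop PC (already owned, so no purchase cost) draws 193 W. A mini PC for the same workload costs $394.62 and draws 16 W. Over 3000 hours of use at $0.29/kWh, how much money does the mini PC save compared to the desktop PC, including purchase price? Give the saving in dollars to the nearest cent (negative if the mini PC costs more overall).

desktop PC: $0.00 + (193/1000) kW × 3000 h × $0.29 = $0.00 + $167.91 = $167.91
mini PC: $394.62 + (16/1000) kW × 3000 h × $0.29 = $394.62 + $13.92 = $408.54
Saving = $167.91 − $408.54 = −$240.63

-$240.63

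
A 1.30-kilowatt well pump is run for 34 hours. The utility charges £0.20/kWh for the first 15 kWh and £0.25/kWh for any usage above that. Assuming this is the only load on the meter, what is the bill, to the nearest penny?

£10.30

Energy = 1.3 kW × 34 h = 44.2 kWh
Tier 1 (0–15 kWh): 15 × £0.20 = £3
Above 15 kWh: 29.2 × £0.25 = £7.3
Bill = £10.30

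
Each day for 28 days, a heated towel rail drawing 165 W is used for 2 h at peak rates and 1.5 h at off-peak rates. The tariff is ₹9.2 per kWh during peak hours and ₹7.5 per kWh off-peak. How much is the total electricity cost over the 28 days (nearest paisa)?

Peak energy = 0.165 kW × 2 h × 28 = 9.24 kWh
Off-peak energy = 0.165 kW × 1.5 h × 28 = 6.93 kWh
Cost = 9.24 × ₹9.2 + 6.93 × ₹7.5 = ₹85.008 + ₹51.975 = ₹136.98

₹136.98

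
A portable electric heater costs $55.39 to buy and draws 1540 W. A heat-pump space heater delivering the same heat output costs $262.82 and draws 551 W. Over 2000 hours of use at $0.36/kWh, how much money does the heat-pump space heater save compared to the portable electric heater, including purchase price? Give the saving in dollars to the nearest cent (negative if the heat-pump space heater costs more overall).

portable electric heater: $55.39 + (1540/1000) kW × 2000 h × $0.36 = $55.39 + $1108.8 = $1164.19
heat-pump space heater: $262.82 + (551/1000) kW × 2000 h × $0.36 = $262.82 + $396.72 = $659.54
Saving = $1164.19 − $659.54 = $504.65

$504.65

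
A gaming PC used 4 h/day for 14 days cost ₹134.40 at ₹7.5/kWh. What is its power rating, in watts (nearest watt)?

Energy = ₹134.40 ÷ ₹7.5/kWh = 17.92 kWh
Runtime = 4 h/day × 14 days = 56 h
Power = 17.92 kWh ÷ 56 h = 0.32 kW = 320 W

320 W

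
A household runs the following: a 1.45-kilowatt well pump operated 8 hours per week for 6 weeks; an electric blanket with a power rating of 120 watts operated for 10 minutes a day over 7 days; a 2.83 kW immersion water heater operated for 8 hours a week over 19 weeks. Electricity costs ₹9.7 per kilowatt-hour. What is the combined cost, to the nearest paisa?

₹4849.03

well pump: Runtime = 8 h/week × 6 weeks = 48 h
well pump: 1.45 kW × 48 h = 69.6 kWh
electric blanket: Runtime = 10 min × 7 = 70 min = 1.166666… h
electric blanket: 0.12 kW × 1.166666… h = 0.14 kWh
immersion water heater: Runtime = 8 h/week × 19 weeks = 152 h
immersion water heater: 2.83 kW × 152 h = 430.16 kWh
Total energy = 499.9 kWh
Cost = 499.9 × ₹9.7 = ₹4849.03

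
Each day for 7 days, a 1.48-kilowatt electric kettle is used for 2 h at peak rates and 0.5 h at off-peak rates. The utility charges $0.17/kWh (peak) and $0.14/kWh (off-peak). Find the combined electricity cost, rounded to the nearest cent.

$4.25

Peak energy = 1.48 kW × 2 h × 7 = 20.72 kWh
Off-peak energy = 1.48 kW × 0.5 h × 7 = 5.18 kWh
Cost = 20.72 × $0.17 + 5.18 × $0.14 = $3.5224 + $0.7252 = $4.25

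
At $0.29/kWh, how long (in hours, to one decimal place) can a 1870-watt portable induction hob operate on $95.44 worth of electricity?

176.0 h

Energy available = $95.44 ÷ $0.29/kWh = 329.1034 kWh
Hours = 329.1034 kWh ÷ 1.87 kW = 176.0 h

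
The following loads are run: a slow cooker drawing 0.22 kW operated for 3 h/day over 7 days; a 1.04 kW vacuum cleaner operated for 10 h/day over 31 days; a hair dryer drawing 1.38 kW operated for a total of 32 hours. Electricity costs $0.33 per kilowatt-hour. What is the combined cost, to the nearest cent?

slow cooker: Runtime = 3 h/day × 7 days = 21 h
slow cooker: 0.22 kW × 21 h = 4.62 kWh
vacuum cleaner: Runtime = 10 h/day × 31 days = 310 h
vacuum cleaner: 1.04 kW × 310 h = 322.4 kWh
hair dryer: 1.38 kW × 32 h = 44.16 kWh
Total energy = 371.18 kWh
Cost = 371.18 × $0.33 = $122.49

$122.49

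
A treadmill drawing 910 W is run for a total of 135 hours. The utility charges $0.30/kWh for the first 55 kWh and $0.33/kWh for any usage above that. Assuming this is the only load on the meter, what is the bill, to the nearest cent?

$38.89

Energy = 0.91 kW × 135 h = 122.85 kWh
Tier 1 (0–55 kWh): 55 × $0.30 = $16.5
Above 55 kWh: 67.85 × $0.33 = $22.3905
Bill = $38.89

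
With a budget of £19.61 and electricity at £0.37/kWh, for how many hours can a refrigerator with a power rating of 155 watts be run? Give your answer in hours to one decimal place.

Energy available = £19.61 ÷ £0.37/kWh = 53 kWh
Hours = 53 kWh ÷ 0.155 kW = 341.9 h

341.9 h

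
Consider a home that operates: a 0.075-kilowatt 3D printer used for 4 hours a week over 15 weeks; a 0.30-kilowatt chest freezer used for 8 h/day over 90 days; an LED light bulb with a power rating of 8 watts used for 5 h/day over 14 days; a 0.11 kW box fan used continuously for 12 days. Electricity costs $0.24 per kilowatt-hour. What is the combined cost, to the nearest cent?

$60.66

3D printer: Runtime = 4 h/week × 15 weeks = 60 h
3D printer: 0.075 kW × 60 h = 4.5 kWh
chest freezer: Runtime = 8 h/day × 90 days = 720 h
chest freezer: 0.3 kW × 720 h = 216 kWh
LED light bulb: Runtime = 5 h/day × 14 days = 70 h
LED light bulb: 0.008 kW × 70 h = 0.56 kWh
box fan: Runtime = 24 h × 12 = 288 h
box fan: 0.11 kW × 288 h = 31.68 kWh
Total energy = 252.74 kWh
Cost = 252.74 × $0.24 = $60.66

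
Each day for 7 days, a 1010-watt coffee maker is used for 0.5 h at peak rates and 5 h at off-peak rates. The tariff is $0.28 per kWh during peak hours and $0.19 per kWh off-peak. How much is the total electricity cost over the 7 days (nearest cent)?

$7.71

Peak energy = 1.01 kW × 0.5 h × 7 = 3.535 kWh
Off-peak energy = 1.01 kW × 5 h × 7 = 35.35 kWh
Cost = 3.535 × $0.28 + 35.35 × $0.19 = $0.9898 + $6.7165 = $7.71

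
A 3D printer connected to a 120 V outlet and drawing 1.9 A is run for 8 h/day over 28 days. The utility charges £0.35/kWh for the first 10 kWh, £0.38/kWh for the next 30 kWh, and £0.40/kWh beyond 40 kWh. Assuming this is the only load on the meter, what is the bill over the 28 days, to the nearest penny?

Power = 1.9 A × 120 V = 228 W = 0.228 kW
Runtime = 8 h/day × 28 days = 224 h
Energy = 0.228 kW × 224 h = 51.072 kWh
Tier 1 (0–10 kWh): 10 × £0.35 = £3.5
Tier 2 (10–40 kWh): 30 × £0.38 = £11.4
Above 40 kWh: 11.072 × £0.40 = £4.4288
Bill = £19.33

£19.33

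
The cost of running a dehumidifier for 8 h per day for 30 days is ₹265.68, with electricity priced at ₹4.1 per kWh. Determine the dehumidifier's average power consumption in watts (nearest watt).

270 W

Energy = ₹265.68 ÷ ₹4.1/kWh = 64.8 kWh
Runtime = 8 h/day × 30 days = 240 h
Power = 64.8 kWh ÷ 240 h = 0.27 kW = 270 W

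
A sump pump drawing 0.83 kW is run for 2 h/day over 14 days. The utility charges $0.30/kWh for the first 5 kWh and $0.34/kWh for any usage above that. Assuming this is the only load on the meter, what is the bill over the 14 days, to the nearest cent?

Runtime = 2 h/day × 14 days = 28 h
Energy = 0.83 kW × 28 h = 23.24 kWh
Tier 1 (0–5 kWh): 5 × $0.30 = $1.5
Above 5 kWh: 18.24 × $0.34 = $6.2016
Bill = $7.70

$7.70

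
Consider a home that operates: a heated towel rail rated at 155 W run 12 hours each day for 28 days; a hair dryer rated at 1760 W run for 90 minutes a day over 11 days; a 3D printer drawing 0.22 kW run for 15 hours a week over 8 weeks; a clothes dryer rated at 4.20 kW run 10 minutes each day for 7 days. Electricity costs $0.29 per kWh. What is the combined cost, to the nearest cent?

$32.60

heated towel rail: Runtime = 12 h/day × 28 days = 336 h
heated towel rail: 0.155 kW × 336 h = 52.08 kWh
hair dryer: Runtime = 90 min × 11 = 990 min = 16.5 h
hair dryer: 1.76 kW × 16.5 h = 29.04 kWh
3D printer: Runtime = 15 h/week × 8 weeks = 120 h
3D printer: 0.22 kW × 120 h = 26.4 kWh
clothes dryer: Runtime = 10 min × 7 = 70 min = 1.166666… h
clothes dryer: 4.2 kW × 1.166666… h = 4.9 kWh
Total energy = 112.42 kWh
Cost = 112.42 × $0.29 = $32.60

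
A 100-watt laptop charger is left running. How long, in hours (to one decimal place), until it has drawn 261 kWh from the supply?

2610.0 h

Hours = 261 kWh ÷ 0.1 kW = 2610.0 h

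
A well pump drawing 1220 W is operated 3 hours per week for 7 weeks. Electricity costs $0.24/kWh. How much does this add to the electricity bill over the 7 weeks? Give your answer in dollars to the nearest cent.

$6.15

Runtime = 3 h/week × 7 weeks = 21 h
Energy = 1.22 kW × 21 h = 25.62 kWh
Cost = 25.62 kWh × $0.24/kWh = $6.15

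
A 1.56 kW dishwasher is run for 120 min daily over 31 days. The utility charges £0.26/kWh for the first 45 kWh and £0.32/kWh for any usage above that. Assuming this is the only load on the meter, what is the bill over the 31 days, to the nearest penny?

Runtime = 120 min × 31 = 3720 min = 62 h
Energy = 1.56 kW × 62 h = 96.72 kWh
Tier 1 (0–45 kWh): 45 × £0.26 = £11.7
Above 45 kWh: 51.72 × £0.32 = £16.5504
Bill = £28.25

£28.25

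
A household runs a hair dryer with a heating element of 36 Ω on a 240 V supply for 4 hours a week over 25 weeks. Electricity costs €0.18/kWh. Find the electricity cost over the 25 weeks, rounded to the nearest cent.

€28.80

Power = V²/R = 240²/36 = 1600 W = 1.6 kW
Runtime = 4 h/week × 25 weeks = 100 h
Energy = 1.6 kW × 100 h = 160 kWh
Cost = 160 kWh × €0.18/kWh = €28.80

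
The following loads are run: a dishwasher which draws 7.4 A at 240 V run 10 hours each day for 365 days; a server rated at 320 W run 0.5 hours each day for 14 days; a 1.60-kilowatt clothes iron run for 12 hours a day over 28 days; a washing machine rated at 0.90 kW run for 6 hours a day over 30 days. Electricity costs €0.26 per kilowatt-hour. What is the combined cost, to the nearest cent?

dishwasher: Power = 7.4 A × 240 V = 1776 W = 1.776 kW
dishwasher: Runtime = 10 h/day × 365 days = 3650 h
dishwasher: 1.776 kW × 3650 h = 6482.4 kWh
server: Runtime = 0.5 h/day × 14 days = 7 h
server: 0.32 kW × 7 h = 2.24 kWh
clothes iron: Runtime = 12 h/day × 28 days = 336 h
clothes iron: 1.6 kW × 336 h = 537.6 kWh
washing machine: Runtime = 6 h/day × 30 days = 180 h
washing machine: 0.9 kW × 180 h = 162 kWh
Total energy = 7184.24 kWh
Cost = 7184.24 × €0.26 = €1867.90

€1867.90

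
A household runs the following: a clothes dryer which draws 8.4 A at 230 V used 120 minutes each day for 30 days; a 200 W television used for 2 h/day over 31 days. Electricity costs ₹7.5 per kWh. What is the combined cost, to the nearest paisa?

clothes dryer: Power = 8.4 A × 230 V = 1932 W = 1.932 kW
clothes dryer: Runtime = 120 min × 30 = 3600 min = 60 h
clothes dryer: 1.932 kW × 60 h = 115.92 kWh
television: Runtime = 2 h/day × 31 days = 62 h
television: 0.2 kW × 62 h = 12.4 kWh
Total energy = 128.32 kWh
Cost = 128.32 × ₹7.5 = ₹962.40

₹962.40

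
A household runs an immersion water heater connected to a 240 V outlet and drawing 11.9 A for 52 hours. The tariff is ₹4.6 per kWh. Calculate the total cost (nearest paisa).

Power = 11.9 A × 240 V = 2856 W = 2.856 kW
Energy = 2.856 kW × 52 h = 148.512 kWh
Cost = 148.512 kWh × ₹4.6/kWh = ₹683.16

₹683.16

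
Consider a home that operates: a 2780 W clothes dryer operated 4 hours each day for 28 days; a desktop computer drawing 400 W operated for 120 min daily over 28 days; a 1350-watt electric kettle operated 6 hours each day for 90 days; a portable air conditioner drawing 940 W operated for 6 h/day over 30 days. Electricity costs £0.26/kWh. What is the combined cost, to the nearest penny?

clothes dryer: Runtime = 4 h/day × 28 days = 112 h
clothes dryer: 2.78 kW × 112 h = 311.36 kWh
desktop computer: Runtime = 120 min × 28 = 3360 min = 56 h
desktop computer: 0.4 kW × 56 h = 22.4 kWh
electric kettle: Runtime = 6 h/day × 90 days = 540 h
electric kettle: 1.35 kW × 540 h = 729 kWh
portable air conditioner: Runtime = 6 h/day × 30 days = 180 h
portable air conditioner: 0.94 kW × 180 h = 169.2 kWh
Total energy = 1231.96 kWh
Cost = 1231.96 × £0.26 = £320.31

£320.31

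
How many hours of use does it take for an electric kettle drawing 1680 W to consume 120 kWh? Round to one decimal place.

Hours = 120 kWh ÷ 1.68 kW = 71.4 h

71.4 h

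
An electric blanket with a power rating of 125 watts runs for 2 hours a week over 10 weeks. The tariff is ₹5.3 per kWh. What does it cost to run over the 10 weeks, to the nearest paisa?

Runtime = 2 h/week × 10 weeks = 20 h
Energy = 0.125 kW × 20 h = 2.5 kWh
Cost = 2.5 kWh × ₹5.3/kWh = ₹13.25

₹13.25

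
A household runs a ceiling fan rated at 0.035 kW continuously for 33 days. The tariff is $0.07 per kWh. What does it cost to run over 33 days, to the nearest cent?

$1.94

Runtime = 24 h × 33 = 792 h
Energy = 0.035 kW × 792 h = 27.72 kWh
Cost = 27.72 kWh × $0.07/kWh = $1.94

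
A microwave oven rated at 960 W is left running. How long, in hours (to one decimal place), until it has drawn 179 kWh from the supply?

Hours = 179 kWh ÷ 0.96 kW = 186.5 h

186.5 h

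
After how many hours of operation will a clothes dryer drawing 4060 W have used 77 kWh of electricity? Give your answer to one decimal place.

Hours = 77 kWh ÷ 4.06 kW = 19.0 h

19.0 h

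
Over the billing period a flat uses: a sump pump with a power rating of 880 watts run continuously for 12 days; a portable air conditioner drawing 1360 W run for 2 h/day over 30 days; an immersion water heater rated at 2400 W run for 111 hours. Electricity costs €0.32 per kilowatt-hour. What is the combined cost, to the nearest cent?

€192.46

sump pump: Runtime = 24 h × 12 = 288 h
sump pump: 0.88 kW × 288 h = 253.44 kWh
portable air conditioner: Runtime = 2 h/day × 30 days = 60 h
portable air conditioner: 1.36 kW × 60 h = 81.6 kWh
immersion water heater: 2.4 kW × 111 h = 266.4 kWh
Total energy = 601.44 kWh
Cost = 601.44 × €0.32 = €192.46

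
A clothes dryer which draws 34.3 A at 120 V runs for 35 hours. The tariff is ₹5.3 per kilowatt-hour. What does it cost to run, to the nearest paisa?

₹763.52

Power = 34.3 A × 120 V = 4116 W = 4.116 kW
Energy = 4.116 kW × 35 h = 144.06 kWh
Cost = 144.06 kWh × ₹5.3/kWh = ₹763.52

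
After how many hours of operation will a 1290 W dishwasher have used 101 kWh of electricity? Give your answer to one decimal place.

Hours = 101 kWh ÷ 1.29 kW = 78.3 h

78.3 h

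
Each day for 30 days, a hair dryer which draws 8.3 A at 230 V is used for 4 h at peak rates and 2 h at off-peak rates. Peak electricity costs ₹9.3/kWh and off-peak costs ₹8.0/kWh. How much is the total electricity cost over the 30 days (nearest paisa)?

₹3046.76

Power = 8.3 A × 230 V = 1909 W = 1.909 kW
Peak energy = 1.909 kW × 4 h × 30 = 229.08 kWh
Off-peak energy = 1.909 kW × 2 h × 30 = 114.54 kWh
Cost = 229.08 × ₹9.3 + 114.54 × ₹8.0 = ₹2130.444 + ₹916.32 = ₹3046.76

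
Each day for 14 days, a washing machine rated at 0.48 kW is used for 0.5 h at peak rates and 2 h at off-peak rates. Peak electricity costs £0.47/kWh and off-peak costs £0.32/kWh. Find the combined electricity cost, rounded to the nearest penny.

Peak energy = 0.48 kW × 0.5 h × 14 = 3.36 kWh
Off-peak energy = 0.48 kW × 2 h × 14 = 13.44 kWh
Cost = 3.36 × £0.47 + 13.44 × £0.32 = £1.5792 + £4.3008 = £5.88

£5.88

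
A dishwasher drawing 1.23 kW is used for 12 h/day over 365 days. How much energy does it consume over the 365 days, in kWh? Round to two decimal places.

Runtime = 12 h/day × 365 days = 4380 h
Energy = 1.23 kW × 4380 h = 5387.4 kWh

5387.40 kWh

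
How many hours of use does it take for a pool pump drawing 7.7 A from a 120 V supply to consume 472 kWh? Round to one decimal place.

510.8 h

Power = 7.7 A × 120 V = 924 W = 0.924 kW
Hours = 472 kWh ÷ 0.924 kW = 510.8 h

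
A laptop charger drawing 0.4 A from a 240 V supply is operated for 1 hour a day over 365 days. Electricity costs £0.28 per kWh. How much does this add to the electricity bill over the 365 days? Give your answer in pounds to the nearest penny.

Power = 0.4 A × 240 V = 96 W = 0.096 kW
Runtime = 1 h/day × 365 days = 365 h
Energy = 0.096 kW × 365 h = 35.04 kWh
Cost = 35.04 kWh × £0.28/kWh = £9.81

£9.81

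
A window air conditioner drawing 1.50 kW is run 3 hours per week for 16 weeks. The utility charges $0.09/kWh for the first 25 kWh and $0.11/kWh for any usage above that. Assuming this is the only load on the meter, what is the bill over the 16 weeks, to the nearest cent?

Runtime = 3 h/week × 16 weeks = 48 h
Energy = 1.5 kW × 48 h = 72 kWh
Tier 1 (0–25 kWh): 25 × $0.09 = $2.25
Above 25 kWh: 47 × $0.11 = $5.17
Bill = $7.42

$7.42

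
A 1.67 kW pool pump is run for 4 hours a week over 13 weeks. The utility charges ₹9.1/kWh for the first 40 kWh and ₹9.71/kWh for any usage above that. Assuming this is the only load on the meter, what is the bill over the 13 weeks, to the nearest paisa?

₹818.82

Runtime = 4 h/week × 13 weeks = 52 h
Energy = 1.67 kW × 52 h = 86.84 kWh
Tier 1 (0–40 kWh): 40 × ₹9.1 = ₹364
Above 40 kWh: 46.84 × ₹9.71 = ₹454.8164
Bill = ₹818.82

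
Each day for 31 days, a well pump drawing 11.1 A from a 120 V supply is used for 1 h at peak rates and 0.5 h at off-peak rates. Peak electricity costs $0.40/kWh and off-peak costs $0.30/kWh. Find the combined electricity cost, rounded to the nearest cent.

Power = 11.1 A × 120 V = 1332 W = 1.332 kW
Peak energy = 1.332 kW × 1 h × 31 = 41.292 kWh
Off-peak energy = 1.332 kW × 0.5 h × 31 = 20.646 kWh
Cost = 41.292 × $0.40 + 20.646 × $0.30 = $16.5168 + $6.1938 = $22.71

$22.71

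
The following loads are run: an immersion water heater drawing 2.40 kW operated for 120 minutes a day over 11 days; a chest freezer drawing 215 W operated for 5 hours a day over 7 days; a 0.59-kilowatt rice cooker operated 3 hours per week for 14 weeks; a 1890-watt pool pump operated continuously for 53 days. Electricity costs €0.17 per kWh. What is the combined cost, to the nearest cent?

€423.16

immersion water heater: Runtime = 120 min × 11 = 1320 min = 22 h
immersion water heater: 2.4 kW × 22 h = 52.8 kWh
chest freezer: Runtime = 5 h/day × 7 days = 35 h
chest freezer: 0.215 kW × 35 h = 7.525 kWh
rice cooker: Runtime = 3 h/week × 14 weeks = 42 h
rice cooker: 0.59 kW × 42 h = 24.78 kWh
pool pump: Runtime = 24 h × 53 = 1272 h
pool pump: 1.89 kW × 1272 h = 2404.08 kWh
Total energy = 2489.185 kWh
Cost = 2489.185 × €0.17 = €423.16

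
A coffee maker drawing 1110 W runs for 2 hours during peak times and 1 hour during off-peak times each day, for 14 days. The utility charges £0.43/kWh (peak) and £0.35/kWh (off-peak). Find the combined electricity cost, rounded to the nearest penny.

£18.80

Peak energy = 1.11 kW × 2 h × 14 = 31.08 kWh
Off-peak energy = 1.11 kW × 1 h × 14 = 15.54 kWh
Cost = 31.08 × £0.43 + 15.54 × £0.35 = £13.3644 + £5.439 = £18.80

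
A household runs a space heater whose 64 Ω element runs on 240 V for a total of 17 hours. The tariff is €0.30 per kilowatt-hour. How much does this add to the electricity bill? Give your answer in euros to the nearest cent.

€4.59

Power = V²/R = 240²/64 = 900 W = 0.9 kW
Energy = 0.9 kW × 17 h = 15.3 kWh
Cost = 15.3 kWh × €0.30/kWh = €4.59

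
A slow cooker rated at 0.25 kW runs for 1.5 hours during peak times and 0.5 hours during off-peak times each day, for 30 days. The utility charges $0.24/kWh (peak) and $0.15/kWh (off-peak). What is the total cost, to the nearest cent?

Peak energy = 0.25 kW × 1.5 h × 30 = 11.25 kWh
Off-peak energy = 0.25 kW × 0.5 h × 30 = 3.75 kWh
Cost = 11.25 × $0.24 + 3.75 × $0.15 = $2.7 + $0.5625 = $3.26

$3.26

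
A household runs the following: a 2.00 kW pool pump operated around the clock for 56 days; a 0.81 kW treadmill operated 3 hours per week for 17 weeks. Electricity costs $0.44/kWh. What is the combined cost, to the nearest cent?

$1200.90

pool pump: Runtime = 24 h × 56 = 1344 h
pool pump: 2 kW × 1344 h = 2688 kWh
treadmill: Runtime = 3 h/week × 17 weeks = 51 h
treadmill: 0.81 kW × 51 h = 41.31 kWh
Total energy = 2729.31 kWh
Cost = 2729.31 × $0.44 = $1200.90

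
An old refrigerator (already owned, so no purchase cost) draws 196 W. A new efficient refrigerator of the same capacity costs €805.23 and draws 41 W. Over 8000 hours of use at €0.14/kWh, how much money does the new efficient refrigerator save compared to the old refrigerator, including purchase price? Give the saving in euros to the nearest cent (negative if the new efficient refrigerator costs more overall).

old refrigerator: €0.00 + (196/1000) kW × 8000 h × €0.14 = €0.00 + €219.52 = €219.52
new efficient refrigerator: €805.23 + (41/1000) kW × 8000 h × €0.14 = €805.23 + €45.92 = €851.15
Saving = €219.52 − €851.15 = −€631.63

-€631.63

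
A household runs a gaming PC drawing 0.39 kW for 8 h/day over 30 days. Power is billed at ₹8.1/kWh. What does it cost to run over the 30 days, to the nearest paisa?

₹758.16

Runtime = 8 h/day × 30 days = 240 h
Energy = 0.39 kW × 240 h = 93.6 kWh
Cost = 93.6 kWh × ₹8.1/kWh = ₹758.16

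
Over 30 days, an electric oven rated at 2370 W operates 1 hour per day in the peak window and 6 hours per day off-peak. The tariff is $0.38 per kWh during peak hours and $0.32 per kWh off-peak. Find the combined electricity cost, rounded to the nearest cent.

$163.53

Peak energy = 2.37 kW × 1 h × 30 = 71.1 kWh
Off-peak energy = 2.37 kW × 6 h × 30 = 426.6 kWh
Cost = 71.1 × $0.38 + 426.6 × $0.32 = $27.018 + $136.512 = $163.53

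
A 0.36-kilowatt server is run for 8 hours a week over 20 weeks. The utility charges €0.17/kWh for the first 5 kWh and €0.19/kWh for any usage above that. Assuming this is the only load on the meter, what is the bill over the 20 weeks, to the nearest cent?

€10.84

Runtime = 8 h/week × 20 weeks = 160 h
Energy = 0.36 kW × 160 h = 57.6 kWh
Tier 1 (0–5 kWh): 5 × €0.17 = €0.85
Above 5 kWh: 52.6 × €0.19 = €9.994
Bill = €10.84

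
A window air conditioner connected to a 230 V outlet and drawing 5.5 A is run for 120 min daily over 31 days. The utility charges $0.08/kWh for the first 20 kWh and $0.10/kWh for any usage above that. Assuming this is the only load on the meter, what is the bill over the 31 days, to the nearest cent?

Power = 5.5 A × 230 V = 1265 W = 1.265 kW
Runtime = 120 min × 31 = 3720 min = 62 h
Energy = 1.265 kW × 62 h = 78.43 kWh
Tier 1 (0–20 kWh): 20 × $0.08 = $1.6
Above 20 kWh: 58.43 × $0.10 = $5.843
Bill = $7.44

$7.44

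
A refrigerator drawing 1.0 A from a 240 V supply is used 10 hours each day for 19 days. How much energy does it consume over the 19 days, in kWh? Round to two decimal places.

Power = 1.0 A × 240 V = 240 W = 0.24 kW
Runtime = 10 h/day × 19 days = 190 h
Energy = 0.24 kW × 190 h = 45.6 kWh

45.60 kWh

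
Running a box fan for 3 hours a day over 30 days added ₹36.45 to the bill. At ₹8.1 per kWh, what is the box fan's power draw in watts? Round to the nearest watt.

50 W

Energy = ₹36.45 ÷ ₹8.1/kWh = 4.5 kWh
Runtime = 3 h/day × 30 days = 90 h
Power = 4.5 kWh ÷ 90 h = 0.05 kW = 50 W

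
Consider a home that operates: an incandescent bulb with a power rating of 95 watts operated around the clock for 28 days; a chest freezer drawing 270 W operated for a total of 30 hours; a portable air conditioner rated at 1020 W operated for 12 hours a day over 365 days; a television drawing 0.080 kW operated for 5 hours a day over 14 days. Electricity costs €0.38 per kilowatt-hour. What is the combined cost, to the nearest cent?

incandescent bulb: Runtime = 24 h × 28 = 672 h
incandescent bulb: 0.095 kW × 672 h = 63.84 kWh
chest freezer: 0.27 kW × 30 h = 8.1 kWh
portable air conditioner: Runtime = 12 h/day × 365 days = 4380 h
portable air conditioner: 1.02 kW × 4380 h = 4467.6 kWh
television: Runtime = 5 h/day × 14 days = 70 h
television: 0.08 kW × 70 h = 5.6 kWh
Total energy = 4545.14 kWh
Cost = 4545.14 × €0.38 = €1727.15

€1727.15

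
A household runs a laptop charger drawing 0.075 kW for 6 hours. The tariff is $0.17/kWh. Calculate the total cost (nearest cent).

$0.08

Energy = 0.075 kW × 6 h = 0.45 kWh
Cost = 0.45 kWh × $0.17/kWh = $0.08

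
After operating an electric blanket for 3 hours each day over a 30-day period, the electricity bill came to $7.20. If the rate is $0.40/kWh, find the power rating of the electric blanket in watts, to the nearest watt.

200 W

Energy = $7.20 ÷ $0.40/kWh = 18 kWh
Runtime = 3 h/day × 30 days = 90 h
Power = 18 kWh ÷ 90 h = 0.2 kW = 200 W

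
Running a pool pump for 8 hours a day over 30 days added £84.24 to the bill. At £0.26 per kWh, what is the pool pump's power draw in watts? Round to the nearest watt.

Energy = £84.24 ÷ £0.26/kWh = 324 kWh
Runtime = 8 h/day × 30 days = 240 h
Power = 324 kWh ÷ 240 h = 1.35 kW = 1350 W

1350 W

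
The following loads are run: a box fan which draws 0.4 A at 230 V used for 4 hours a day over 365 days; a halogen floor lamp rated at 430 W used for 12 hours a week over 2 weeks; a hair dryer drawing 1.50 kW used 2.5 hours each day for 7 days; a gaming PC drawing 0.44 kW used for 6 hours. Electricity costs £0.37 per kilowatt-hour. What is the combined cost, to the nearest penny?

£64.21

box fan: Power = 0.4 A × 230 V = 92 W = 0.092 kW
box fan: Runtime = 4 h/day × 365 days = 1460 h
box fan: 0.092 kW × 1460 h = 134.32 kWh
halogen floor lamp: Runtime = 12 h/week × 2 weeks = 24 h
halogen floor lamp: 0.43 kW × 24 h = 10.32 kWh
hair dryer: Runtime = 2.5 h/day × 7 days = 17.5 h
hair dryer: 1.5 kW × 17.5 h = 26.25 kWh
gaming PC: 0.44 kW × 6 h = 2.64 kWh
Total energy = 173.53 kWh
Cost = 173.53 × £0.37 = £64.21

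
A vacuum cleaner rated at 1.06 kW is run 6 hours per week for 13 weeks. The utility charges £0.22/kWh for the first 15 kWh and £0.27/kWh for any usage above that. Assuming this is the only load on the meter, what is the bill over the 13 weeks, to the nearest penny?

Runtime = 6 h/week × 13 weeks = 78 h
Energy = 1.06 kW × 78 h = 82.68 kWh
Tier 1 (0–15 kWh): 15 × £0.22 = £3.3
Above 15 kWh: 67.68 × £0.27 = £18.2736
Bill = £21.57

£21.57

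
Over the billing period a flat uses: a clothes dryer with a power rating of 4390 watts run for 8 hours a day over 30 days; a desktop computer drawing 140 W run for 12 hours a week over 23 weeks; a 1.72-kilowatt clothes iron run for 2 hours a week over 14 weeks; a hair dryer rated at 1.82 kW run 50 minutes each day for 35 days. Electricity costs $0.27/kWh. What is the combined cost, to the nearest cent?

$322.24

clothes dryer: Runtime = 8 h/day × 30 days = 240 h
clothes dryer: 4.39 kW × 240 h = 1053.6 kWh
desktop computer: Runtime = 12 h/week × 23 weeks = 276 h
desktop computer: 0.14 kW × 276 h = 38.64 kWh
clothes iron: Runtime = 2 h/week × 14 weeks = 28 h
clothes iron: 1.72 kW × 28 h = 48.16 kWh
hair dryer: Runtime = 50 min × 35 = 1750 min = 29.166666… h
hair dryer: 1.82 kW × 29.166666… h = 53.083333… kWh
Total energy = 1193.483333… kWh
Cost = 1193.483333… × $0.27 = $322.24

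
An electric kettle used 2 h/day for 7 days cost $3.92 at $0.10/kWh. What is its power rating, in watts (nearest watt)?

Energy = $3.92 ÷ $0.10/kWh = 39.2 kWh
Runtime = 2 h/day × 7 days = 14 h
Power = 39.2 kWh ÷ 14 h = 2.8 kW = 2800 W

2800 W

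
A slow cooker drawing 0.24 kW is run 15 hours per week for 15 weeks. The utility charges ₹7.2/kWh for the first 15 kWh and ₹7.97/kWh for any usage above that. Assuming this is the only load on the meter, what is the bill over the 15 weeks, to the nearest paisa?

₹418.83

Runtime = 15 h/week × 15 weeks = 225 h
Energy = 0.24 kW × 225 h = 54 kWh
Tier 1 (0–15 kWh): 15 × ₹7.2 = ₹108
Above 15 kWh: 39 × ₹7.97 = ₹310.83
Bill = ₹418.83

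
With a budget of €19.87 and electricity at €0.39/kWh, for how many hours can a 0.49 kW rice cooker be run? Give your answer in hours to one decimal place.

104.0 h

Energy available = €19.87 ÷ €0.39/kWh = 50.9487 kWh
Hours = 50.9487 kWh ÷ 0.49 kW = 104.0 h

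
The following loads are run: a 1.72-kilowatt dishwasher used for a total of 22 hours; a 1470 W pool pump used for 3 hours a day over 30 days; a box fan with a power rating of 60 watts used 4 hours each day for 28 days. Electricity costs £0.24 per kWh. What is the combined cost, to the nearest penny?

dishwasher: 1.72 kW × 22 h = 37.84 kWh
pool pump: Runtime = 3 h/day × 30 days = 90 h
pool pump: 1.47 kW × 90 h = 132.3 kWh
box fan: Runtime = 4 h/day × 28 days = 112 h
box fan: 0.06 kW × 112 h = 6.72 kWh
Total energy = 176.86 kWh
Cost = 176.86 × £0.24 = £42.45

£42.45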